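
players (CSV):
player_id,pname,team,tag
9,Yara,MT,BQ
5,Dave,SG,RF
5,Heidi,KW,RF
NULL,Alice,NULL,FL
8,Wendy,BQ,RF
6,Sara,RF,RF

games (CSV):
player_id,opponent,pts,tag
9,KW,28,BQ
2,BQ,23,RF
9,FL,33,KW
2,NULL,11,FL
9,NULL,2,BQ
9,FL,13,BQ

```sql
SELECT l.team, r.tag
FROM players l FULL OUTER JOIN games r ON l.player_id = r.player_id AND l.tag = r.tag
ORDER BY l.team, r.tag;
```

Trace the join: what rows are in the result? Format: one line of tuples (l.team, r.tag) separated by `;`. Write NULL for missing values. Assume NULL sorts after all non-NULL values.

(BQ, NULL); (KW, NULL); (MT, BQ); (MT, BQ); (MT, BQ); (RF, NULL); (SG, NULL); (NULL, FL); (NULL, KW); (NULL, RF); (NULL, NULL)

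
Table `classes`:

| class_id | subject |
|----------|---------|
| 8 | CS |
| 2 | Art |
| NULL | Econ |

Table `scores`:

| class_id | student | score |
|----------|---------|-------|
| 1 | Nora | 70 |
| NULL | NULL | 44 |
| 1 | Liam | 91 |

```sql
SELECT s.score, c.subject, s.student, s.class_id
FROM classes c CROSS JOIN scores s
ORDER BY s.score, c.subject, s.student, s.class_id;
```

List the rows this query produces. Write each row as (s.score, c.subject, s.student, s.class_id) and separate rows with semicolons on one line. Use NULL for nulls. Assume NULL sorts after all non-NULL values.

(44, Art, NULL, NULL); (44, CS, NULL, NULL); (44, Econ, NULL, NULL); (70, Art, Nora, 1); (70, CS, Nora, 1); (70, Econ, Nora, 1); (91, Art, Liam, 1); (91, CS, Liam, 1); (91, Econ, Liam, 1)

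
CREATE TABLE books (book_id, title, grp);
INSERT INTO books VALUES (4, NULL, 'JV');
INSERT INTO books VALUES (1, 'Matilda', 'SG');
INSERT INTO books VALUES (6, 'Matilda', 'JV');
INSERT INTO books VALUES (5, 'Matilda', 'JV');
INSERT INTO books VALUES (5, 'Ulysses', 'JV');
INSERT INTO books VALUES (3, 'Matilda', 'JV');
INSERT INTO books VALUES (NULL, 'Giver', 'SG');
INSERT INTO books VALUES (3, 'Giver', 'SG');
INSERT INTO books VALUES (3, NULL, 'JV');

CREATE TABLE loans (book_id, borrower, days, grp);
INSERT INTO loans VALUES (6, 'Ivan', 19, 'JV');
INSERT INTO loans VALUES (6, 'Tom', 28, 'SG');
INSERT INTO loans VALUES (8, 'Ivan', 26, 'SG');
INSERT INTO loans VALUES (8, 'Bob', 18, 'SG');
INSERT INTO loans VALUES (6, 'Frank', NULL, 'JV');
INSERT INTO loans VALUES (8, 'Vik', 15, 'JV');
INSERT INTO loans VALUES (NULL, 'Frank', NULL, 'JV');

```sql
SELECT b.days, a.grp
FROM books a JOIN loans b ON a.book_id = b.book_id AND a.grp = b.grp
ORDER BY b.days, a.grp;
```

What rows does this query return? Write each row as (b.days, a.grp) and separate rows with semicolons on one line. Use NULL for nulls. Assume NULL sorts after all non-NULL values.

INNER JOIN keeps only pairs where the ON condition holds.
Matching on a.book_id = b.book_id AND a.grp = b.grp. A NULL in a compared column never satisfies the condition.
- book_id=4, grp=JV: no matching b row, dropped.
- book_id=1, grp=SG: no matching b row, dropped.
- book_id=6, grp=JV: 2 matching b row(s), so 2 row(s) emitted.
- book_id=5, grp=JV: no matching b row, dropped.
- book_id=5, grp=JV: no matching b row, dropped.
- book_id=3, grp=JV: no matching b row, dropped.
- book_id=NULL, grp=SG: no matching b row, dropped.
- book_id=3, grp=SG: no matching b row, dropped.
- book_id=3, grp=JV: no matching b row, dropped.
After projecting and ordering:
b.days | a.grp
19 | JV
NULL | JV

(19, JV); (NULL, JV)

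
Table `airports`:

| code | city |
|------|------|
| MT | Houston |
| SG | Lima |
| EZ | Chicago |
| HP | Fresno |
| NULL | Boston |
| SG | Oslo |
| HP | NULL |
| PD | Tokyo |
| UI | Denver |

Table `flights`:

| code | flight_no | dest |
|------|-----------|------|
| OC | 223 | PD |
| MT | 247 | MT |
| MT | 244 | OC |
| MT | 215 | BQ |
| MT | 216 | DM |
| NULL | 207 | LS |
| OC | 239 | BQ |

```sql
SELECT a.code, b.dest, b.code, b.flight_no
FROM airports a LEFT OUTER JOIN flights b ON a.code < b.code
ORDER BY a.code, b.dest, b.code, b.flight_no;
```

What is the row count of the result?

LEFT JOIN keeps every row from `airports`; unmatched rows get NULL for `flights`'s columns.
Matching on a.code < b.code. A NULL in a compared column never satisfies the condition.
Matched pairs: 20; unmatched a rows kept: 5.
Total: 20 matched + 5 padded = 25 rows.

25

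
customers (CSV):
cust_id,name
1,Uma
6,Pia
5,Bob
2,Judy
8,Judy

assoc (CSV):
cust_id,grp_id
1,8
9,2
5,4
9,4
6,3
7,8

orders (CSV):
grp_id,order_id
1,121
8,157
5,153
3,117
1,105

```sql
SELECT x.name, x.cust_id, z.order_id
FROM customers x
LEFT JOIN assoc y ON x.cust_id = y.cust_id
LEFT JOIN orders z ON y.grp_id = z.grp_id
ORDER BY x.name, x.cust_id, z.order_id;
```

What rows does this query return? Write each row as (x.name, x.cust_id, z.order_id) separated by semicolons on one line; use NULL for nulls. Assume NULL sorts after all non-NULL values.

(Bob, 5, NULL); (Judy, 2, NULL); (Judy, 8, NULL); (Pia, 6, 117); (Uma, 1, 157)

Evaluate left to right. First `customers x LEFT JOIN assoc y` on cust_id: 5 row(s).
Then LEFT JOIN `orders z` on grp_id: each of those 5 rows is kept; rows whose y.grp_id has no match in z get NULL for z's columns.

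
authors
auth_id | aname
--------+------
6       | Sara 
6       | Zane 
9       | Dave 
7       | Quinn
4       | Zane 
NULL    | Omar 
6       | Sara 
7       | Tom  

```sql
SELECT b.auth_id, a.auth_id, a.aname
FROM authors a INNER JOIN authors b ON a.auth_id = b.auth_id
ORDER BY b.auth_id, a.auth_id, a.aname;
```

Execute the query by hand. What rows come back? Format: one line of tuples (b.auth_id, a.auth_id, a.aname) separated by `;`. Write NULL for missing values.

(4, 4, Zane); (6, 6, Sara); (6, 6, Sara); (6, 6, Sara); (6, 6, Sara); (6, 6, Sara); (6, 6, Sara); (6, 6, Zane); (6, 6, Zane); (6, 6, Zane); (7, 7, Quinn); (7, 7, Quinn); (7, 7, Tom); (7, 7, Tom); (9, 9, Dave)

INNER JOIN keeps only pairs where the ON condition holds.
Matching on a.auth_id = b.auth_id. A NULL in a compared column never satisfies the condition.
- a row (auth_id=6): matches 3 b row(s) → 3 output row(s).
- a row (auth_id=6): matches 3 b row(s) → 3 output row(s).
- a row (auth_id=9): matches 1 b row(s) → 1 output row(s).
- a row (auth_id=7): matches 2 b row(s) → 2 output row(s).
- a row (auth_id=4): matches 1 b row(s) → 1 output row(s).
- a row (auth_id=NULL): no match → dropped.
- a row (auth_id=6): matches 3 b row(s) → 3 output row(s).
- a row (auth_id=7): matches 2 b row(s) → 2 output row(s).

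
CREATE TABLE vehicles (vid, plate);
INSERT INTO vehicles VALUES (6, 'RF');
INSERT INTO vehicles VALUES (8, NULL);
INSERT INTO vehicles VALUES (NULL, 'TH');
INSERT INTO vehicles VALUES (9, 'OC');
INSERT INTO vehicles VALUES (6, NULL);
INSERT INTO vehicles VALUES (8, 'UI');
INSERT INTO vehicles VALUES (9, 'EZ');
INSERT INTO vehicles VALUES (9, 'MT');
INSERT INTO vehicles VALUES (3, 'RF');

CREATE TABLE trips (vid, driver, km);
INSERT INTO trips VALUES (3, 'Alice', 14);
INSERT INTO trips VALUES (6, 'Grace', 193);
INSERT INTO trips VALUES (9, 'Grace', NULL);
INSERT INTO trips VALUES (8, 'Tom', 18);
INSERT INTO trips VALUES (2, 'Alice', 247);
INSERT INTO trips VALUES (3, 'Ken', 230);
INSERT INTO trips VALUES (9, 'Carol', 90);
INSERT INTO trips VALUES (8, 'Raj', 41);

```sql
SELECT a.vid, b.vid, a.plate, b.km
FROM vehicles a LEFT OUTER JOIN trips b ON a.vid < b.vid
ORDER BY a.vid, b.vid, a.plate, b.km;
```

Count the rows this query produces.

LEFT JOIN keeps every row from `vehicles`; unmatched rows get NULL for `trips`'s columns.
Matching on a.vid < b.vid. A NULL in a compared column never satisfies the condition.
- vid=6: 4 matching b row(s), so 4 row(s) emitted.
- vid=8: 2 matching b row(s), so 2 row(s) emitted.
- vid=NULL: no b row matches, row kept with b columns NULL.
- vid=9: no b row matches, row kept with b columns NULL.
- vid=6: 4 matching b row(s), so 4 row(s) emitted.
- vid=8: 2 matching b row(s), so 2 row(s) emitted.
- vid=9: no b row matches, row kept with b columns NULL.
- vid=9: no b row matches, row kept with b columns NULL.
- vid=3: 5 matching b row(s), so 5 row(s) emitted.
Total: 17 matched + 4 padded = 21 rows.

21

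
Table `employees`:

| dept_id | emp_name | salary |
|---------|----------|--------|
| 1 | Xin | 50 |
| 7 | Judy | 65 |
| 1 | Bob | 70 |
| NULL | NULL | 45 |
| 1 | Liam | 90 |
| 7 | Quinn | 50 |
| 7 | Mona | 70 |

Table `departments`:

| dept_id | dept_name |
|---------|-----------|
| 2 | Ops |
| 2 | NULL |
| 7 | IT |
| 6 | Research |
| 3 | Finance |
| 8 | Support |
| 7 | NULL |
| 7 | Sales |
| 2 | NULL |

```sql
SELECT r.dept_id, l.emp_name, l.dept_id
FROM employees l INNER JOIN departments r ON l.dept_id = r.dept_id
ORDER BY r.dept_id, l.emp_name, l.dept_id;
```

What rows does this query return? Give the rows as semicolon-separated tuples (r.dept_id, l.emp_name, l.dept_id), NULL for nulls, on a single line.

INNER JOIN keeps only pairs where the ON condition holds.
Matching on l.dept_id = r.dept_id. A NULL in a compared column never satisfies the condition.
- dept_id=1: no matching r row, dropped.
- dept_id=7: 3 matching r row(s), so 3 row(s) emitted.
- dept_id=1: no matching r row, dropped.
- dept_id=NULL: no matching r row, dropped.
- dept_id=1: no matching r row, dropped.
- dept_id=7: 3 matching r row(s), so 3 row(s) emitted.
- dept_id=7: 3 matching r row(s), so 3 row(s) emitted.
After projecting and ordering:
r.dept_id | l.emp_name | l.dept_id
7 | Judy | 7
7 | Judy | 7
7 | Judy | 7
7 | Mona | 7
7 | Mona | 7
7 | Mona | 7
7 | Quinn | 7
7 | Quinn | 7
7 | Quinn | 7

(7, Judy, 7); (7, Judy, 7); (7, Judy, 7); (7, Mona, 7); (7, Mona, 7); (7, Mona, 7); (7, Quinn, 7); (7, Quinn, 7); (7, Quinn, 7)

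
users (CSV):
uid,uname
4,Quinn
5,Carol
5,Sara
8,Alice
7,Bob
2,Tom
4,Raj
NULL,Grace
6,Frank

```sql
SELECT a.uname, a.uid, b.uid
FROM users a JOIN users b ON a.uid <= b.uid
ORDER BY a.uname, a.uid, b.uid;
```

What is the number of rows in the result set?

38

INNER JOIN keeps only pairs where the ON condition holds.
Matching on a.uid <= b.uid. A NULL in a compared column never satisfies the condition.
- a[0] uid=4 → 7 match(es) in b → 7 row(s).
- a[1] uid=5 → 5 match(es) in b → 5 row(s).
- a[2] uid=5 → 5 match(es) in b → 5 row(s).
- a[3] uid=8 → 1 match(es) in b → 1 row(s).
- a[4] uid=7 → 2 match(es) in b → 2 row(s).
- a[5] uid=2 → 8 match(es) in b → 8 row(s).
- a[6] uid=4 → 7 match(es) in b → 7 row(s).
- a[7] uid=NULL → no match; dropped.
- a[8] uid=6 → 3 match(es) in b → 3 row(s).
Total: 38 rows.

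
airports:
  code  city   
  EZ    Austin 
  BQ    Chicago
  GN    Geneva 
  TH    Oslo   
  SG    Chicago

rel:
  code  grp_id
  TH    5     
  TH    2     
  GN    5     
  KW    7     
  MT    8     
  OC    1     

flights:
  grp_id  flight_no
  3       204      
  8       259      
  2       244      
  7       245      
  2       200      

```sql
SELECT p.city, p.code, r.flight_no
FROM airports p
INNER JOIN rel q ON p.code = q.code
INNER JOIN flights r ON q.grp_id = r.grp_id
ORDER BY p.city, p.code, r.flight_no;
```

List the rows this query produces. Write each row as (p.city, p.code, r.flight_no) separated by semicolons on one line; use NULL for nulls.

(Oslo, TH, 200); (Oslo, TH, 244)

Evaluate left to right. First `airports p INNER JOIN rel q` on code: 3 row(s).
Then INNER JOIN `flights r` on grp_id: keep only rows whose q.grp_id appears in r.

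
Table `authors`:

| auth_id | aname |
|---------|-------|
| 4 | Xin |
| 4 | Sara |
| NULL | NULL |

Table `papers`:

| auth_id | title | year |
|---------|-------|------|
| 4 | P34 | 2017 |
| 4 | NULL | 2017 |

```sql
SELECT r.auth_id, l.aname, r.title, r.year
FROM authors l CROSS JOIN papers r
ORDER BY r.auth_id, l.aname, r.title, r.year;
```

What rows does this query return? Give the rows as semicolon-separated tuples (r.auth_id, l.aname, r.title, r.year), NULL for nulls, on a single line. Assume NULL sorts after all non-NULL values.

(4, Sara, P34, 2017); (4, Sara, NULL, 2017); (4, Xin, P34, 2017); (4, Xin, NULL, 2017); (4, NULL, P34, 2017); (4, NULL, NULL, 2017)

CROSS JOIN pairs every row of `authors` with every row of `papers`: 3 × 2 = 6 rows.
After projecting and ordering:
r.auth_id | l.aname | r.title | r.year
4 | Sara | P34 | 2017
4 | Sara | NULL | 2017
4 | Xin | P34 | 2017
4 | Xin | NULL | 2017
4 | NULL | P34 | 2017
4 | NULL | NULL | 2017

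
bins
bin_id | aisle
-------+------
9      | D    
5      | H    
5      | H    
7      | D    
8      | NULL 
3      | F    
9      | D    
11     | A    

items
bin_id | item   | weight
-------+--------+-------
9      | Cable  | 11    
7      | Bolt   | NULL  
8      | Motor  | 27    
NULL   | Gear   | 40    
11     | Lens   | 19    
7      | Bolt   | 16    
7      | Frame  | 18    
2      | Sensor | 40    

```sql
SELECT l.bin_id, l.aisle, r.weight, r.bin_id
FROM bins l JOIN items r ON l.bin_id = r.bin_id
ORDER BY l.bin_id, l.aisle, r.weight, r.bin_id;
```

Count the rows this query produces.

7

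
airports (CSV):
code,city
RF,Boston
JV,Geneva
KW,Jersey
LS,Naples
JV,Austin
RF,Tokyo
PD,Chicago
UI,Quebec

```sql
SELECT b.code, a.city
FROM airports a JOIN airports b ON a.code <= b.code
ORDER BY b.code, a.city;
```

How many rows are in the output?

INNER JOIN keeps only pairs where the ON condition holds.
Matching on a.code <= b.code.
- code=RF: 3 matching b row(s), so 3 row(s) emitted.
- code=JV: 8 matching b row(s), so 8 row(s) emitted.
- code=KW: 6 matching b row(s), so 6 row(s) emitted.
- code=LS: 5 matching b row(s), so 5 row(s) emitted.
- code=JV: 8 matching b row(s), so 8 row(s) emitted.
- code=RF: 3 matching b row(s), so 3 row(s) emitted.
- code=PD: 4 matching b row(s), so 4 row(s) emitted.
- code=UI: 1 matching b row(s), so 1 row(s) emitted.
Total: 38 rows.

38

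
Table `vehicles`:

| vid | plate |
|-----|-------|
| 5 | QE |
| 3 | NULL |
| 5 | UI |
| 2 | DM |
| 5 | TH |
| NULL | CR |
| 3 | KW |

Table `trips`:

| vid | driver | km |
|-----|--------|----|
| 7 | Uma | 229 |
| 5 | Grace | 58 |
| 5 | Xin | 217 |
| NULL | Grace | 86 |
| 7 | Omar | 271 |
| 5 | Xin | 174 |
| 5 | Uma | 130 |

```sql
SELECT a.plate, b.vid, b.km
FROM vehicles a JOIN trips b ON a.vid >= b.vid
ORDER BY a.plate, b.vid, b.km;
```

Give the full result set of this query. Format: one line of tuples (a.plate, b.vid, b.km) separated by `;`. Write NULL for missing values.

(QE, 5, 58); (QE, 5, 130); (QE, 5, 174); (QE, 5, 217); (TH, 5, 58); (TH, 5, 130); (TH, 5, 174); (TH, 5, 217); (UI, 5, 58); (UI, 5, 130); (UI, 5, 174); (UI, 5, 217)

INNER JOIN keeps only pairs where the ON condition holds.
Matching on a.vid >= b.vid. A NULL in a compared column never satisfies the condition.
Matched pairs: 12.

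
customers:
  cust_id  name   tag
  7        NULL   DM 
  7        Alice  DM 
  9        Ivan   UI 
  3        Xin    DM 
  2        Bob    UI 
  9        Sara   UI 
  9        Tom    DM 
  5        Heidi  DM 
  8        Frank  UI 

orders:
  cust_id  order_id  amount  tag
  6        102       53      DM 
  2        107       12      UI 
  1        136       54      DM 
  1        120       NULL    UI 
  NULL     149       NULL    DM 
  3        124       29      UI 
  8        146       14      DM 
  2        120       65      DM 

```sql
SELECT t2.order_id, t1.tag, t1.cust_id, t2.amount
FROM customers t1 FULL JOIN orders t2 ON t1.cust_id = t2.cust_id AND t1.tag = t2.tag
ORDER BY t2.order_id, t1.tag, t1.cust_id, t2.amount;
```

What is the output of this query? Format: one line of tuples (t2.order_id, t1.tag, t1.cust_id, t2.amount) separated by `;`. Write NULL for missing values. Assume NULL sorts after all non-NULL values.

FULL OUTER JOIN keeps every row from both sides; unmatched rows get NULL for the other side's columns.
Matching on t1.cust_id = t2.cust_id AND t1.tag = t2.tag. A NULL in a compared column never satisfies the condition.
- cust_id=7, tag=DM: no t2 row matches, row kept with t2 columns NULL.
- cust_id=7, tag=DM: no t2 row matches, row kept with t2 columns NULL.
- cust_id=9, tag=UI: no t2 row matches, row kept with t2 columns NULL.
- cust_id=3, tag=DM: no t2 row matches, row kept with t2 columns NULL.
- cust_id=2, tag=UI: 1 matching t2 row(s), so 1 row(s) emitted.
- cust_id=9, tag=UI: no t2 row matches, row kept with t2 columns NULL.
- cust_id=9, tag=DM: no t2 row matches, row kept with t2 columns NULL.
- cust_id=5, tag=DM: no t2 row matches, row kept with t2 columns NULL.
- cust_id=8, tag=UI: no t2 row matches, row kept with t2 columns NULL.
- 7 row(s) from t2 found no t1 partner → padded with NULL.

(102, NULL, NULL, 53); (107, UI, 2, 12); (120, NULL, NULL, 65); (120, NULL, NULL, NULL); (124, NULL, NULL, 29); (136, NULL, NULL, 54); (146, NULL, NULL, 14); (149, NULL, NULL, NULL); (NULL, DM, 3, NULL); (NULL, DM, 5, NULL); (NULL, DM, 7, NULL); (NULL, DM, 7, NULL); (NULL, DM, 9, NULL); (NULL, UI, 8, NULL); (NULL, UI, 9, NULL); (NULL, UI, 9, NULL)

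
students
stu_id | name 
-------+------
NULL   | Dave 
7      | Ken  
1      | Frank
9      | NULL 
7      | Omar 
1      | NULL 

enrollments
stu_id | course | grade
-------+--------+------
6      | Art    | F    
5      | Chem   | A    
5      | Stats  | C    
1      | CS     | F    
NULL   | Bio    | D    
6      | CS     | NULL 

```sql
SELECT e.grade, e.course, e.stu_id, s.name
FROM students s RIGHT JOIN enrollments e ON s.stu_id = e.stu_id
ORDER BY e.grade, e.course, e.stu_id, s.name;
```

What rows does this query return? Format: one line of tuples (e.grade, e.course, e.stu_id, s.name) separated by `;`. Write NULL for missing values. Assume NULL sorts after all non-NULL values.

(A, Chem, 5, NULL); (C, Stats, 5, NULL); (D, Bio, NULL, NULL); (F, Art, 6, NULL); (F, CS, 1, Frank); (F, CS, 1, NULL); (NULL, CS, 6, NULL)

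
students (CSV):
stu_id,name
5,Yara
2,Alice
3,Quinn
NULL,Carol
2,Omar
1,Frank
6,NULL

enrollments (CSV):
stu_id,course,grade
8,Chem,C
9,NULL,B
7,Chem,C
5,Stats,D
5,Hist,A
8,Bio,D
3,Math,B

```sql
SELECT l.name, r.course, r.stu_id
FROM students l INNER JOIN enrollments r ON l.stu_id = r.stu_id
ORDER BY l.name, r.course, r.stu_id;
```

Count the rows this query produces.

INNER JOIN keeps only pairs where the ON condition holds.
Matching on l.stu_id = r.stu_id. A NULL in a compared column never satisfies the condition.
Matched pairs: 3.
Total: 3 rows.

3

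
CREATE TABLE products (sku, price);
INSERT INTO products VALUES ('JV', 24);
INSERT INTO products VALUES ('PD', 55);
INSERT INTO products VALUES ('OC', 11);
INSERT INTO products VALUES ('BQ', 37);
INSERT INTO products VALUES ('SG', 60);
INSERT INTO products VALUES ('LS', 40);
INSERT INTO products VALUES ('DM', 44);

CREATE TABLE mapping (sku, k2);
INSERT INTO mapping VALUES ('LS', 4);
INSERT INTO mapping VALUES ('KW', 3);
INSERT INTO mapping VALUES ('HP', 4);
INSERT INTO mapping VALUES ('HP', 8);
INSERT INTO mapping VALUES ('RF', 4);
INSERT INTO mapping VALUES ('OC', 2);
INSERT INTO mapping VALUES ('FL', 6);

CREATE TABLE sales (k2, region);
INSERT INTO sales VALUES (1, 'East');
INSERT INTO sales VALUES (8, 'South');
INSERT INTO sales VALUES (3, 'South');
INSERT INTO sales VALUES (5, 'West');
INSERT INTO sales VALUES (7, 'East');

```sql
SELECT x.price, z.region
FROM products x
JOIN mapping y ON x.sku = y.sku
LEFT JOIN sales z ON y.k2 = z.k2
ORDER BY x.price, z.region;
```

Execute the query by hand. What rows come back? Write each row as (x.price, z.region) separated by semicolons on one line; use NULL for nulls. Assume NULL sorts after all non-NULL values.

(11, NULL); (40, NULL)

Evaluate left to right. First `products x INNER JOIN mapping y` on sku: 2 row(s).
Then LEFT JOIN `sales z` on k2: each of those 2 rows is kept; rows whose y.k2 has no match in z get NULL for z's columns.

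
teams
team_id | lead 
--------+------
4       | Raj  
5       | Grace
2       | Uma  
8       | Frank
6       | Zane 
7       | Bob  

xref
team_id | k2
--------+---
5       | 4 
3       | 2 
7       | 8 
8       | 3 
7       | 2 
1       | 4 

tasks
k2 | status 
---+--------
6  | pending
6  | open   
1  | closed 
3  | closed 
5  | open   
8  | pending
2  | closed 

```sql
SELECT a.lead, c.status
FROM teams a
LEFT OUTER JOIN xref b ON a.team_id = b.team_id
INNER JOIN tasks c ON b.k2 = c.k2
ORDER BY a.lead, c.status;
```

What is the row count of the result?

3

Joins associate left-to-right: teams LEFT JOIN xref on team_id gives 7 intermediate row(s).
Then INNER JOIN `tasks c` on k2: keep only rows whose b.k2 appears in c.
Result: 3 row(s).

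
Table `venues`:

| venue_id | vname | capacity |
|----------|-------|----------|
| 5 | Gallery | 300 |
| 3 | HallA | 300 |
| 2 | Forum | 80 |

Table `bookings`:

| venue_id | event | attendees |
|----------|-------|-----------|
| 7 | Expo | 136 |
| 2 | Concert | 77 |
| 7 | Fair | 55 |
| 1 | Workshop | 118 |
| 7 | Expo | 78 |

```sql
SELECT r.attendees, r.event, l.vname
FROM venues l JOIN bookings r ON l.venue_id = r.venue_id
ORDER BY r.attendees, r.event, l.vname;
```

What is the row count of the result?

INNER JOIN keeps only pairs where the ON condition holds.
Matching on l.venue_id = r.venue_id.
- l (venue_id=5) has no partner → excluded.
- l (venue_id=3) has no partner → excluded.
- l (venue_id=2) pairs with 1 row(s) of r.
Total: 1 rows.

1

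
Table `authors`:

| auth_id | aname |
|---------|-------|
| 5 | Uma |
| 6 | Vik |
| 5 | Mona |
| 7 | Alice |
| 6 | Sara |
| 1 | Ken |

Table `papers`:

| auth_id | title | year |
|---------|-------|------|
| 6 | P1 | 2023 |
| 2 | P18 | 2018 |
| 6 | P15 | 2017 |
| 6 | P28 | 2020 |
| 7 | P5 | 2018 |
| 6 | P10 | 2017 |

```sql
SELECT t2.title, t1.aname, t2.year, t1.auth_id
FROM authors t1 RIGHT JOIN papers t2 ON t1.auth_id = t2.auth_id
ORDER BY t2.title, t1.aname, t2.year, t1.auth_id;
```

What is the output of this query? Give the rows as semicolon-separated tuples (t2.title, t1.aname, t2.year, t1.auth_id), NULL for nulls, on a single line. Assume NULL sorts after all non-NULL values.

RIGHT JOIN keeps every row from `papers`; unmatched rows get NULL for `authors`'s columns.
Matching on t1.auth_id = t2.auth_id.
Matched pairs: 9; unmatched t2 rows kept: 1.

(P1, Sara, 2023, 6); (P1, Vik, 2023, 6); (P10, Sara, 2017, 6); (P10, Vik, 2017, 6); (P15, Sara, 2017, 6); (P15, Vik, 2017, 6); (P18, NULL, 2018, NULL); (P28, Sara, 2020, 6); (P28, Vik, 2020, 6); (P5, Alice, 2018, 7)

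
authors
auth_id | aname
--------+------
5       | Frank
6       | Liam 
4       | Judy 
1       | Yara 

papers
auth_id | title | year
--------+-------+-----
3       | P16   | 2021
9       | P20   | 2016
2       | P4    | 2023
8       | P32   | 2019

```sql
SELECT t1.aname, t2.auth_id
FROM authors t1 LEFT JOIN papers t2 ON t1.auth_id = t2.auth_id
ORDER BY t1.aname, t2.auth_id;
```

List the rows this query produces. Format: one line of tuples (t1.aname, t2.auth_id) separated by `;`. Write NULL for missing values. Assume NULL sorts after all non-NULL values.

(Frank, NULL); (Judy, NULL); (Liam, NULL); (Yara, NULL)

LEFT JOIN keeps every row from `authors`; unmatched rows get NULL for `papers`'s columns.
Matching on t1.auth_id = t2.auth_id.
- t1 row (auth_id=5): no match → kept, t2 columns NULL.
- t1 row (auth_id=6): no match → kept, t2 columns NULL.
- t1 row (auth_id=4): no match → kept, t2 columns NULL.
- t1 row (auth_id=1): no match → kept, t2 columns NULL.
After projecting and ordering:
t1.aname | t2.auth_id
Frank | NULL
Judy | NULL
Liam | NULL
Yara | NULL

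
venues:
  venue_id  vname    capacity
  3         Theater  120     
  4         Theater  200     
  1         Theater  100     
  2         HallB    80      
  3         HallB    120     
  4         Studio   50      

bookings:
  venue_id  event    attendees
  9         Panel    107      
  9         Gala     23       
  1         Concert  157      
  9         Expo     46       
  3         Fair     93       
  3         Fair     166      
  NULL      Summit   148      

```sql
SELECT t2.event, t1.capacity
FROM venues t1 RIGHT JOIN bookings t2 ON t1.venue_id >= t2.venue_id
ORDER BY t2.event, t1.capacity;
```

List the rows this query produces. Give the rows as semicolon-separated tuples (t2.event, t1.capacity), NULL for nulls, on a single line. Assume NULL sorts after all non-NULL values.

RIGHT JOIN keeps every row from `bookings`; unmatched rows get NULL for `venues`'s columns.
Matching on t1.venue_id >= t2.venue_id. A NULL in a compared column never satisfies the condition.
Matched pairs: 14; unmatched t2 rows kept: 4.

(Concert, 50); (Concert, 80); (Concert, 100); (Concert, 120); (Concert, 120); (Concert, 200); (Expo, NULL); (Fair, 50); (Fair, 50); (Fair, 120); (Fair, 120); (Fair, 120); (Fair, 120); (Fair, 200); (Fair, 200); (Gala, NULL); (Panel, NULL); (Summit, NULL)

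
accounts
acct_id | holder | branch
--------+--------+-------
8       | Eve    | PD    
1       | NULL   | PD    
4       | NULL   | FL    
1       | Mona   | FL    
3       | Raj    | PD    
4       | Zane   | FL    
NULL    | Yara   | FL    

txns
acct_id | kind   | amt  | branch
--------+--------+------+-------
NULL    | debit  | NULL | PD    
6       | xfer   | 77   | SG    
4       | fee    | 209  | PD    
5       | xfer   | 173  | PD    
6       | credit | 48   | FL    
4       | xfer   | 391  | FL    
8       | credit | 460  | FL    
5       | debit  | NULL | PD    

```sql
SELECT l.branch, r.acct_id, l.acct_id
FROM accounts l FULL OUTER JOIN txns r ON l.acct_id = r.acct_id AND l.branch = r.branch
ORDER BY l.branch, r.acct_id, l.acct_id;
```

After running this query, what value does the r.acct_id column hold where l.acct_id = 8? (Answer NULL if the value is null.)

NULL

FULL OUTER JOIN keeps every row from both sides; unmatched rows get NULL for the other side's columns.
Matching on l.acct_id = r.acct_id AND l.branch = r.branch. A NULL in a compared column never satisfies the condition.
- acct_id=8, branch=PD: no r row matches, row kept with r columns NULL.
- acct_id=1, branch=PD: no r row matches, row kept with r columns NULL.
- acct_id=4, branch=FL: 1 matching r row(s), so 1 row(s) emitted.
- acct_id=1, branch=FL: no r row matches, row kept with r columns NULL.
- acct_id=3, branch=PD: no r row matches, row kept with r columns NULL.
- acct_id=4, branch=FL: 1 matching r row(s), so 1 row(s) emitted.
- acct_id=NULL, branch=FL: no r row matches, row kept with r columns NULL.
- 7 r row(s) had no l match → kept, l columns NULL.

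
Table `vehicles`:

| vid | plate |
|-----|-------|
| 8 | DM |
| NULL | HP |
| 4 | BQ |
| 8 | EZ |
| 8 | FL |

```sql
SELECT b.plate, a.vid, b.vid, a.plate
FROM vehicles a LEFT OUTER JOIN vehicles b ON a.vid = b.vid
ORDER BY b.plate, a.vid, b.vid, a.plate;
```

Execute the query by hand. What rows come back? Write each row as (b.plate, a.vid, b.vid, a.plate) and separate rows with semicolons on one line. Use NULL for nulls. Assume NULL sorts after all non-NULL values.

(BQ, 4, 4, BQ); (DM, 8, 8, DM); (DM, 8, 8, EZ); (DM, 8, 8, FL); (EZ, 8, 8, DM); (EZ, 8, 8, EZ); (EZ, 8, 8, FL); (FL, 8, 8, DM); (FL, 8, 8, EZ); (FL, 8, 8, FL); (NULL, NULL, NULL, HP)

LEFT JOIN keeps every row from `vehicles a`; unmatched rows get NULL for `vehicles b`'s columns.
Matching on a.vid = b.vid. A NULL in a compared column never satisfies the condition.
- a row (vid=8): matches 3 b row(s) → 3 output row(s).
- a row (vid=NULL): no match → kept, b columns NULL.
- a row (vid=4): matches 1 b row(s) → 1 output row(s).
- a row (vid=8): matches 3 b row(s) → 3 output row(s).
- a row (vid=8): matches 3 b row(s) → 3 output row(s).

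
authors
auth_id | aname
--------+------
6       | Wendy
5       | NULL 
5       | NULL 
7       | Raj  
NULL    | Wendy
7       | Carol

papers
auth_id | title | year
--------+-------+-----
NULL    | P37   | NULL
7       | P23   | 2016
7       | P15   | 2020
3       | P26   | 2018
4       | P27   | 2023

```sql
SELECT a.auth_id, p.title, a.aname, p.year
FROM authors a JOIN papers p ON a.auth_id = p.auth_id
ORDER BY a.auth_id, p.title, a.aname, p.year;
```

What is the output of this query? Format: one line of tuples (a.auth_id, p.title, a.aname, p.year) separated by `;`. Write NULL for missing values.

(7, P15, Carol, 2020); (7, P15, Raj, 2020); (7, P23, Carol, 2016); (7, P23, Raj, 2016)

INNER JOIN keeps only pairs where the ON condition holds.
Matching on a.auth_id = p.auth_id. A NULL in a compared column never satisfies the condition.
Matched pairs: 4.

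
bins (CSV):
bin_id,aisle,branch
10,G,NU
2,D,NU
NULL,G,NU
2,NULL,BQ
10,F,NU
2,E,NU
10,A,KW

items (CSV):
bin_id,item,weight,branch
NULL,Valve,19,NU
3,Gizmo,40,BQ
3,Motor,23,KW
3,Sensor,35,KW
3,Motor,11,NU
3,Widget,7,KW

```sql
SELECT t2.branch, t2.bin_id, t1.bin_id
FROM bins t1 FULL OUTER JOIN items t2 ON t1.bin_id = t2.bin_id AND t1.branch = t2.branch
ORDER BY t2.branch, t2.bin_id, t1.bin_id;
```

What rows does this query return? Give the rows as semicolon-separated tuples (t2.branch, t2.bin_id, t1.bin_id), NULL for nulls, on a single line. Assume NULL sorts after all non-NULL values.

(BQ, 3, NULL); (KW, 3, NULL); (KW, 3, NULL); (KW, 3, NULL); (NU, 3, NULL); (NU, NULL, NULL); (NULL, NULL, 2); (NULL, NULL, 2); (NULL, NULL, 2); (NULL, NULL, 10); (NULL, NULL, 10); (NULL, NULL, 10); (NULL, NULL, NULL)

FULL OUTER JOIN keeps every row from both sides; unmatched rows get NULL for the other side's columns.
Matching on t1.bin_id = t2.bin_id AND t1.branch = t2.branch. A NULL in a compared column never satisfies the condition.
- t1[0] bin_id=10, branch=NU → no match; kept with NULLs on the t2 side.
- t1[1] bin_id=2, branch=NU → no match; kept with NULLs on the t2 side.
- t1[2] bin_id=NULL, branch=NU → no match; kept with NULLs on the t2 side.
- t1[3] bin_id=2, branch=BQ → no match; kept with NULLs on the t2 side.
- t1[4] bin_id=10, branch=NU → no match; kept with NULLs on the t2 side.
- t1[5] bin_id=2, branch=NU → no match; kept with NULLs on the t2 side.
- t1[6] bin_id=10, branch=KW → no match; kept with NULLs on the t2 side.
- 6 row(s) from t2 found no t1 partner → padded with NULL.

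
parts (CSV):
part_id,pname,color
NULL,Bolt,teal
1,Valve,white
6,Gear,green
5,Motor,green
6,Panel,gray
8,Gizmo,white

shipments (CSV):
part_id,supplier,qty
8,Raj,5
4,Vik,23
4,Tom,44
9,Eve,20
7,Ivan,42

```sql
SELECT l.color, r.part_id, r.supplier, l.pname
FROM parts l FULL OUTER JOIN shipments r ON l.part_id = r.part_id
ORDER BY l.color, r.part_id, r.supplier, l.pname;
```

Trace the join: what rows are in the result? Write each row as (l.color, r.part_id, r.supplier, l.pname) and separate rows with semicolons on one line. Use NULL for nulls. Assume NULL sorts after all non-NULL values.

FULL OUTER JOIN keeps every row from both sides; unmatched rows get NULL for the other side's columns.
Matching on l.part_id = r.part_id. A NULL in a compared column never satisfies the condition.
- part_id=NULL: no r row matches, row kept with r columns NULL.
- part_id=1: no r row matches, row kept with r columns NULL.
- part_id=6: no r row matches, row kept with r columns NULL.
- part_id=5: no r row matches, row kept with r columns NULL.
- part_id=6: no r row matches, row kept with r columns NULL.
- part_id=8: 1 matching r row(s), so 1 row(s) emitted.
- 4 row(s) from r found no l partner → padded with NULL.
After projecting and ordering:
l.color | r.part_id | r.supplier | l.pname
gray | NULL | NULL | Panel
green | NULL | NULL | Gear
green | NULL | NULL | Motor
teal | NULL | NULL | Bolt
white | 8 | Raj | Gizmo
white | NULL | NULL | Valve
NULL | 4 | Tom | NULL
NULL | 4 | Vik | NULL
NULL | 7 | Ivan | NULL
NULL | 9 | Eve | NULL

(gray, NULL, NULL, Panel); (green, NULL, NULL, Gear); (green, NULL, NULL, Motor); (teal, NULL, NULL, Bolt); (white, 8, Raj, Gizmo); (white, NULL, NULL, Valve); (NULL, 4, Tom, NULL); (NULL, 4, Vik, NULL); (NULL, 7, Ivan, NULL); (NULL, 9, Eve, NULL)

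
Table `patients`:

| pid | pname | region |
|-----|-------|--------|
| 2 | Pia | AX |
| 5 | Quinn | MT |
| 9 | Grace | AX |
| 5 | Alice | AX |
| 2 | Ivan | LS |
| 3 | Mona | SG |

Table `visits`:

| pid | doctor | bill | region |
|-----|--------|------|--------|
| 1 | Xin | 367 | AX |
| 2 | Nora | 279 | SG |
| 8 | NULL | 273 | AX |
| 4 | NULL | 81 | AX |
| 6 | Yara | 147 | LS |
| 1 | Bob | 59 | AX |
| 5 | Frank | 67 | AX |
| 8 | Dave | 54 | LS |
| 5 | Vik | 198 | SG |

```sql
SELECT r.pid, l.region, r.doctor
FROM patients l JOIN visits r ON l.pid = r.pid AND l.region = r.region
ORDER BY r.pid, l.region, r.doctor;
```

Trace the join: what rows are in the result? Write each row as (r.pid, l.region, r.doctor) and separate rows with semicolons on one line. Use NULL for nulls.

INNER JOIN keeps only pairs where the ON condition holds.
Matching on l.pid = r.pid AND l.region = r.region.
- l (pid=2, region=AX) has no partner → excluded.
- l (pid=5, region=MT) has no partner → excluded.
- l (pid=9, region=AX) has no partner → excluded.
- l (pid=5, region=AX) pairs with 1 row(s) of r.
- l (pid=2, region=LS) has no partner → excluded.
- l (pid=3, region=SG) has no partner → excluded.
After projecting and ordering:
r.pid | l.region | r.doctor
5 | AX | Frank

(5, AX, Frank)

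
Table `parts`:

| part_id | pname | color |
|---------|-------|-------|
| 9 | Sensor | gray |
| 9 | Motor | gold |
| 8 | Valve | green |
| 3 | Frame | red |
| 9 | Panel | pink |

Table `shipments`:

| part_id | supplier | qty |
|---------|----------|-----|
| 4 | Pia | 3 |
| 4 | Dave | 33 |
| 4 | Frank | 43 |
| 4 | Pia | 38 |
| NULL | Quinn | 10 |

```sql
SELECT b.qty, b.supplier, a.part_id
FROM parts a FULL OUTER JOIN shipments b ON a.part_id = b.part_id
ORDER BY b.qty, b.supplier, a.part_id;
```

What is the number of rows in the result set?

FULL OUTER JOIN keeps every row from both sides; unmatched rows get NULL for the other side's columns.
Matching on a.part_id = b.part_id. A NULL in a compared column never satisfies the condition.
Matched pairs: 0; unmatched a rows kept: 5; unmatched b rows kept: 5.
Total: 0 matched + 10 padded = 10 rows.

10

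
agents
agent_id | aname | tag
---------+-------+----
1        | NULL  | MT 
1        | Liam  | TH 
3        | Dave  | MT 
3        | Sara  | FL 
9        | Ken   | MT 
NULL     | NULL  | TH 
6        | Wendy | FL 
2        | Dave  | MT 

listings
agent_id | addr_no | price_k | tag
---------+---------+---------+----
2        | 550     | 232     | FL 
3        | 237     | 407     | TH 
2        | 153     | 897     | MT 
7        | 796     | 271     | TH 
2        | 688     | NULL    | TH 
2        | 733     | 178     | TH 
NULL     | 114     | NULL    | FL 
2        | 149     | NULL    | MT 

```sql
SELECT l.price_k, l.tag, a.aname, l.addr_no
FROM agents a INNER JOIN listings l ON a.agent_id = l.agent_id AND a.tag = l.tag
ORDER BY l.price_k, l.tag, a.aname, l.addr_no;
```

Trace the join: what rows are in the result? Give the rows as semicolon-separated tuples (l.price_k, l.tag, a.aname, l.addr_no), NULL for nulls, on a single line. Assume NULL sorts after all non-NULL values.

(897, MT, Dave, 153); (NULL, MT, Dave, 149)

INNER JOIN keeps only pairs where the ON condition holds.
Matching on a.agent_id = l.agent_id AND a.tag = l.tag. A NULL in a compared column never satisfies the condition.
Matched pairs: 2.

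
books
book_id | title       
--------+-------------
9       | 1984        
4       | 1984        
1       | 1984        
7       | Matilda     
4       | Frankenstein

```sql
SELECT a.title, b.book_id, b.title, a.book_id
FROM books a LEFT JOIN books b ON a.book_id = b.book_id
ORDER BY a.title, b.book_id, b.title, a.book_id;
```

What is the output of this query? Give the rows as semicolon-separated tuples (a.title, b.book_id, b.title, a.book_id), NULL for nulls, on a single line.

LEFT JOIN keeps every row from `books a`; unmatched rows get NULL for `books b`'s columns.
Matching on a.book_id = b.book_id.
- a[0] book_id=9 → 1 match(es) in b → 1 row(s).
- a[1] book_id=4 → 2 match(es) in b → 2 row(s).
- a[2] book_id=1 → 1 match(es) in b → 1 row(s).
- a[3] book_id=7 → 1 match(es) in b → 1 row(s).
- a[4] book_id=4 → 2 match(es) in b → 2 row(s).
After projecting and ordering:
a.title | b.book_id | b.title | a.book_id
1984 | 1 | 1984 | 1
1984 | 4 | 1984 | 4
1984 | 4 | Frankenstein | 4
1984 | 9 | 1984 | 9
Frankenstein | 4 | 1984 | 4
Frankenstein | 4 | Frankenstein | 4
Matilda | 7 | Matilda | 7

(1984, 1, 1984, 1); (1984, 4, 1984, 4); (1984, 4, Frankenstein, 4); (1984, 9, 1984, 9); (Frankenstein, 4, 1984, 4); (Frankenstein, 4, Frankenstein, 4); (Matilda, 7, Matilda, 7)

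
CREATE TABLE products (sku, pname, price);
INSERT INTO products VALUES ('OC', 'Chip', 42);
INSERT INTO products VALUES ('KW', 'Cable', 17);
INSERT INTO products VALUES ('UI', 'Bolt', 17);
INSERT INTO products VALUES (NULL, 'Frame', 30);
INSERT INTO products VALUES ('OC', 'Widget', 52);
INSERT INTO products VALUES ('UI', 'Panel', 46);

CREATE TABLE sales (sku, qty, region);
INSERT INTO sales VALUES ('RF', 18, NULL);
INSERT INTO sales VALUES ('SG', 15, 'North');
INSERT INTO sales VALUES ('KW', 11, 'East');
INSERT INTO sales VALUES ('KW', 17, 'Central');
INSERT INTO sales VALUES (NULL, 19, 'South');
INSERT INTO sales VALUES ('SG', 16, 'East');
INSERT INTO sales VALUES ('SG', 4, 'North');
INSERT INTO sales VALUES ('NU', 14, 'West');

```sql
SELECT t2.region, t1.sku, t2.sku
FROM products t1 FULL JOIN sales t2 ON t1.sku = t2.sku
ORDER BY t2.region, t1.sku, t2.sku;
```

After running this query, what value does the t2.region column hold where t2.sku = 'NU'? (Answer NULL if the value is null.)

FULL OUTER JOIN keeps every row from both sides; unmatched rows get NULL for the other side's columns.
Matching on t1.sku = t2.sku. A NULL in a compared column never satisfies the condition.
- t1 row (sku=OC): no match → kept, t2 columns NULL.
- t1 row (sku=KW): matches 2 t2 row(s) → 2 output row(s).
- t1 row (sku=UI): no match → kept, t2 columns NULL.
- t1 row (sku=NULL): no match → kept, t2 columns NULL.
- t1 row (sku=OC): no match → kept, t2 columns NULL.
- t1 row (sku=UI): no match → kept, t2 columns NULL.
- plus 6 unmatched t2 row(s), each kept with NULL t1 columns.

West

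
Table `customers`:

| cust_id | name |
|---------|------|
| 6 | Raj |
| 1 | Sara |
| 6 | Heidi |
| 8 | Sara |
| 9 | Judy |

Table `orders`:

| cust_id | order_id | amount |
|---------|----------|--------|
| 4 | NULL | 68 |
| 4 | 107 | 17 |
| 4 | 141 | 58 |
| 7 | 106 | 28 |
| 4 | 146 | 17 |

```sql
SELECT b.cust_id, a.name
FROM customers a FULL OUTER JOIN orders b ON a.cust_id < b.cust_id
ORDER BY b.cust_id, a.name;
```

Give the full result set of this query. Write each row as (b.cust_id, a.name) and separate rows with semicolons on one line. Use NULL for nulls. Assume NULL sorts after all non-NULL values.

(4, Sara); (4, Sara); (4, Sara); (4, Sara); (7, Heidi); (7, Raj); (7, Sara); (NULL, Judy); (NULL, Sara)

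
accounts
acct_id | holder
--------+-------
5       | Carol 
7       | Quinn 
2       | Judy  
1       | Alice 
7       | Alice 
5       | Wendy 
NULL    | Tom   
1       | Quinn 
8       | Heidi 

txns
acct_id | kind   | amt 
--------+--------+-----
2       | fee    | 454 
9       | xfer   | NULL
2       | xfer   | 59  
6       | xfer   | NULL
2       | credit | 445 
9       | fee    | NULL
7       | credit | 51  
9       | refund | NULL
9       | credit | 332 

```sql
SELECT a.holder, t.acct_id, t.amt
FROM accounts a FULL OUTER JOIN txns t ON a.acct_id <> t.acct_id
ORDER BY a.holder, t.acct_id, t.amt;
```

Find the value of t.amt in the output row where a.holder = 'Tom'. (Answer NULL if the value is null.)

NULL

FULL OUTER JOIN keeps every row from both sides; unmatched rows get NULL for the other side's columns.
Matching on a.acct_id <> t.acct_id. A NULL in a compared column never satisfies the condition.
- a (acct_id=5) pairs with 9 row(s) of t.
- a (acct_id=7) pairs with 8 row(s) of t.
- a (acct_id=2) pairs with 6 row(s) of t.
- a (acct_id=1) pairs with 9 row(s) of t.
- a (acct_id=7) pairs with 8 row(s) of t.
- a (acct_id=5) pairs with 9 row(s) of t.
- a (acct_id=NULL) has no partner → padded with NULL.
- a (acct_id=1) pairs with 9 row(s) of t.
- a (acct_id=8) pairs with 9 row(s) of t.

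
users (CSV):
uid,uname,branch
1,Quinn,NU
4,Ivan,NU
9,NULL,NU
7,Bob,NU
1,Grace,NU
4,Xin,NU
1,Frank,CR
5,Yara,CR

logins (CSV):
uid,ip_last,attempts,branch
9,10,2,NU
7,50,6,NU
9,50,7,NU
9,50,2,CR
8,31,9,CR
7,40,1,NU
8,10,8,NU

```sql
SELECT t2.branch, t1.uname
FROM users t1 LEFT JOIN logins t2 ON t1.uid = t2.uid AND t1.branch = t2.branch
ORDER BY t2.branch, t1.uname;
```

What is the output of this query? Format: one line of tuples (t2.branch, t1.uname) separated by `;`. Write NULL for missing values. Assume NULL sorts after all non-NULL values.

LEFT JOIN keeps every row from `users`; unmatched rows get NULL for `logins`'s columns.
Matching on t1.uid = t2.uid AND t1.branch = t2.branch.
- uid=1, branch=NU: no t2 row matches, row kept with t2 columns NULL.
- uid=4, branch=NU: no t2 row matches, row kept with t2 columns NULL.
- uid=9, branch=NU: 2 matching t2 row(s), so 2 row(s) emitted.
- uid=7, branch=NU: 2 matching t2 row(s), so 2 row(s) emitted.
- uid=1, branch=NU: no t2 row matches, row kept with t2 columns NULL.
- uid=4, branch=NU: no t2 row matches, row kept with t2 columns NULL.
- uid=1, branch=CR: no t2 row matches, row kept with t2 columns NULL.
- uid=5, branch=CR: no t2 row matches, row kept with t2 columns NULL.
After projecting and ordering:
t2.branch | t1.uname
NU | Bob
NU | Bob
NU | NULL
NU | NULL
NULL | Frank
NULL | Grace
NULL | Ivan
NULL | Quinn
NULL | Xin
NULL | Yara

(NU, Bob); (NU, Bob); (NU, NULL); (NU, NULL); (NULL, Frank); (NULL, Grace); (NULL, Ivan); (NULL, Quinn); (NULL, Xin); (NULL, Yara)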